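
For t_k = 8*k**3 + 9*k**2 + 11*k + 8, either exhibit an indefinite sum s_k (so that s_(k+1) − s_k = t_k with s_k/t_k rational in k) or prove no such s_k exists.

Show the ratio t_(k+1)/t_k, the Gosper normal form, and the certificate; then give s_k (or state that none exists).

Step 1: r(k) = (8*k**3 + 33*k**2 + 53*k + 36)/(8*k**3 + 9*k**2 + 11*k + 8).
Normal form (A,B,C) = (1, 1, k**3 + 9*k**2/8 + 11*k/8 + 1).
Solve (1)·f(k+1) − (1)·f(k) = k**3 + 9*k**2/8 + 11*k/8 + 1.
deg f ≤ 4 (via 0,0,3).
A polynomial solution: f(k) = k*(2*k**3 - k**2 + 3*k + 4)/8.
Get s_k = R·t_k = k*(2*k**3 - k**2 + 3*k + 4) with R(k) = B(k−1)f(k)/C(k) = k*(2*k**3 - k**2 + 3*k + 4)/(8*k**3 + 9*k**2 + 11*k + 8).
Verify: 8*k**3 + 9*k**2 + 11*k + 8 matches t_k.

s_k = k*(2*k**3 - k**2 + 3*k + 4)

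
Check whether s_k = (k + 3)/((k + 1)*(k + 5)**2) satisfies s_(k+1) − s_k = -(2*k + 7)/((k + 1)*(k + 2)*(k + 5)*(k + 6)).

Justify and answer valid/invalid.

Invalid: residual 2*(3*k**2 + 25*k + 47)/(k**6 + 25*k**5 + 249*k**4 + 1247*k**3 + 3242*k**2 + 4020*k + 1800) ≠ 0.

s_(k+1) = (k + 4)/((k + 2)*(k + 6)**2)
s_(k+1) − s_k = (k + 4)/((k + 2)*(k + 6)**2) - (k + 3)/((k + 1)*(k + 5)**2)
(s_(k+1) − s_k) − t_k = 2*(3*k**2 + 25*k + 47)/(k**6 + 25*k**5 + 249*k**4 + 1247*k**3 + 3242*k**2 + 4020*k + 1800)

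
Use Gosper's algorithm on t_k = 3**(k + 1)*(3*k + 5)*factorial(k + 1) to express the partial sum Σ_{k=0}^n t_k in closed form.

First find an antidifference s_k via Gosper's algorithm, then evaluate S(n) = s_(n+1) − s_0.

S(n) = 9*3**n*factorial(n + 2) - 3

t_(k+1)/t_k = 3*(k + 2)*(3*k + 8)/(3*k + 5).
Take A(k)=3*k + 6, B(k)=1, C(k)=k + 5/3.
Set up (3*k + 6)·f(k+1) − (1)·f(k) − (k + 5/3) = 0.
Degrees (1,0,1) ⇒ d ≤ 0.
Solving with deg f ≤ 0: f(k) = 1/3.
Then R = B(k−1)f/C = 1/(3*k + 5), so s_k = R(k)·t_k = 3**(k + 1)*factorial(k + 1).
Verify: 3**(k + 1)*(3*k + 5)*factorial(k + 1) matches t_k.
Σ_(k=0)^n t_k = s_(n+1) − s_(0) = (3**(n + 2)*factorial(n + 2)) − (3), i.e. 9*3**n*factorial(n + 2) - 3.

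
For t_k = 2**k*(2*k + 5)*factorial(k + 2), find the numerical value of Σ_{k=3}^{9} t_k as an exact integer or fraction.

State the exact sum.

Σ = 490497637440

Step 1: r(k) = 2*(k + 3)*(2*k + 7)/(2*k + 5).
So A=2*k + 6 and B=1, with C=k + 5/2.
Need (2*k + 6)·f(k+1) − (1)·f(k) = k + 5/2.
d = 0 from the (1,0,1) case.
Solving with deg f ≤ 0: f(k) = 1/2.
Then R = B(k−1)f/C = 1/(2*k + 5), so s_k = R(k)·t_k = 2**k*factorial(k + 2).
Verify: 2**k*(2*k + 5)*factorial(k + 2) matches t_k.
Sum = s_(10) − s_(3); s_(10) = 490497638400, s_(3) = 960 ⇒ 490497637440.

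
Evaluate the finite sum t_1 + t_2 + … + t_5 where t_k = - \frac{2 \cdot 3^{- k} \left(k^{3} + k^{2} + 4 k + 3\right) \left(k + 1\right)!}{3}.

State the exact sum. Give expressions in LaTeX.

t_(k+1)/t_k = (k + 2)*(4*k + (k + 1)**3 + (k + 1)**2 + 7)/(3*(k**3 + k**2 + 4*k + 3)).
Factor: A=k/3 + 2/3; B=1; C=k**3 + k**2 + 4*k + 3.
Set up (k/3 + 2/3)·f(k+1) − (1)·f(k) − (k**3 + k**2 + 4*k + 3) = 0.
From deg A=1, deg B=0, deg C=3: d=2.
A polynomial solution: f(k) = 3*(k - 1)*(k + 1).
Then R = B(k−1)f/C = 3*(k - 1)*(k + 1)/(k**3 + k**2 + 4*k + 3), so s_k = R(k)·t_k = -2*(k - 1)*(k + 1)*factorial(k + 1)/3**k.
s_(k+1) − s_k = -2*(k**3 + k**2 + 4*k + 3)*factorial(k + 1)/(3*3**k) = t_k.
Evaluate s at k=6 and k=1: -39200/81 and 0; difference -39200/81.

Σ = -39200/81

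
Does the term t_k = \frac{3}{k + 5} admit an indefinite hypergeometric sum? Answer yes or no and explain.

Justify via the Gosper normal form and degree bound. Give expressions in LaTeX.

No; the coefficient equations for f are inconsistent.

t_(k+1)/t_k = (k + 5)/(k + 6).
Normal form (A,B,C) = (k + 5, k + 6, 1).
f must satisfy (k + 5)·f(k+1) − (k + 5)·f(k) = 1.
d = 0 from the (1,1,0) case.
Write f(k) = c0. Then LHS − RHS = -1, requiring -1 = 0: contradictory. No certificate.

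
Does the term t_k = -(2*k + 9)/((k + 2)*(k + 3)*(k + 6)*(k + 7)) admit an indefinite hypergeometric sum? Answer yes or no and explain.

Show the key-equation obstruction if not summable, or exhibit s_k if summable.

Yes. s_k = k*(-k - 8)/(12*(k**2 + 8*k + 12)).

The ratio is (k + 2)*(k + 6)*(2*k + 11)/((k + 4)*(k + 8)*(2*k + 9)).
Normal form (A,B,C) = (k + 2, k + 8, k**3 + 27*k**2/2 + 121*k/2 + 90).
Set up (k + 2)·f(k+1) − (k + 7)·f(k) − (k**3 + 27*k**2/2 + 121*k/2 + 90) = 0.
d = 5 from the (1,1,3) case.
Coefficient equations give f(k) = k*(k + 3)*(k + 4)*(k + 5)*(k + 8)/24.
Certificate R = B(k−1)f/C = k*(k + 3)*(k + 7)*(k + 8)/(12*(2*k + 9)) gives s_k = k*(-k - 8)/(12*(k**2 + 8*k + 12)).
Δs = (-2*k - 9)/(k**4 + 18*k**3 + 113*k**2 + 288*k + 252), as required.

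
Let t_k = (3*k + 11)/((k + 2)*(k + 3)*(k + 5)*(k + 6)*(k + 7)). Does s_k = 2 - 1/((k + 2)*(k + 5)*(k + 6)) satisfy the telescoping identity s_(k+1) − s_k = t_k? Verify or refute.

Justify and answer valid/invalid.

s_(k+1) = 2 - 1/((k + 3)*(k + 6)*(k + 7))
s_(k+1) − s_k = (3*k + 11)/(k**5 + 23*k**4 + 203*k**3 + 853*k**2 + 1692*k + 1260)
(s_(k+1) − s_k) − t_k = 0

Valid: the claim telescopes to t_k.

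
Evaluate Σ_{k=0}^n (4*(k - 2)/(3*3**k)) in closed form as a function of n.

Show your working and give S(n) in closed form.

S(n) = 3**(-n - 1)*(-3**(n + 2) - 2*n + 1)

t_(k+1)/t_k = (k - 1)/(3*(k - 2)).
A = 1/3, B = 1, C = k - 2.
Solve (1/3)·f(k+1) − (1)·f(k) = k - 2.
From deg A=0, deg B=0, deg C=1: d=1.
A polynomial solution: f(k) = -3*(2*k - 3)/4.
Get s_k = R·t_k = (3 - 2*k)/3**k with R(k) = B(k−1)f(k)/C(k) = -3*(2*k - 3)/(4*(k - 2)).
Check: Δs_k = 4*(k - 2)/(3*3**k). ✓
Evaluate: s_(n+1) = 3**(-n - 1)*(1 - 2*n); subtract s_(0) = 3 ⇒ S(n) = 3**(-n - 1)*(-3**(n + 2) - 2*n + 1).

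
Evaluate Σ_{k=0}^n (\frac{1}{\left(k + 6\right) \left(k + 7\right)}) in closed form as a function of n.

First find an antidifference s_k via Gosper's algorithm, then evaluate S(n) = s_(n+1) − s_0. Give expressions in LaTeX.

S(n) = \frac{n + 1}{6 \left(n + 7\right)}

The ratio is (k + 6)/(k + 8).
Normal form (A,B,C) = (k + 6, k + 8, 1).
Set up (k + 6)·f(k+1) − (k + 7)·f(k) − (1) = 0.
Bound: deg f ≤ 1.
Solve for f: f(k) = k/6 (degree 1 ≤ 1).
R(k) = B(k−1)·f(k)/C(k) = k*(k + 7)/6; s_k = R·t_k = k/(6*(k + 6)).
Verify: 1/(k**2 + 13*k + 42) matches t_k.
s_(n+1) = (n + 1)/(6*(n + 7)) and s_(0) = 0, so S(n) = (n + 1)/(6*(n + 7)).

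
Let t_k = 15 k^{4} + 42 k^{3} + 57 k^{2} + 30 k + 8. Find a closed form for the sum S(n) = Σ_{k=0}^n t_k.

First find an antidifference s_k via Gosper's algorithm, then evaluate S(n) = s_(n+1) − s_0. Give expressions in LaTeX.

r(k) = (15*k**4 + 102*k**3 + 273*k**2 + 330*k + 152)/(15*k**4 + 42*k**3 + 57*k**2 + 30*k + 8) after simplifying.
Normal form (A,B,C) = (1, 1, k**4 + 14*k**3/5 + 19*k**2/5 + 2*k + 8/15).
f must satisfy (1)·f(k+1) − (1)·f(k) = k**4 + 14*k**3/5 + 19*k**2/5 + 2*k + 8/15.
Bound: deg f ≤ 5.
Coefficient equations give f(k) = k*(3*k**4 + 3*k**3 + 3*k**2 - 3*k + 2)/15.
R(k) = B(k−1)·f(k)/C(k) = k*(3*k**4 + 3*k**3 + 3*k**2 - 3*k + 2)/(15*k**4 + 42*k**3 + 57*k**2 + 30*k + 8); s_k = R·t_k = k*(3*k**4 + 3*k**3 + 3*k**2 - 3*k + 2).
s_(k+1) − s_k = 15*k**4 + 42*k**3 + 57*k**2 + 30*k + 8 = t_k.
Σ_(k=0)^n t_k = s_(n+1) − s_(0) = (3*n**5 + 18*n**4 + 45*n**3 + 54*n**2 + 32*n + 8) − (0), i.e. 3*n**5 + 18*n**4 + 45*n**3 + 54*n**2 + 32*n + 8.

S(n) = 3 n^{5} + 18 n^{4} + 45 n^{3} + 54 n^{2} + 32 n + 8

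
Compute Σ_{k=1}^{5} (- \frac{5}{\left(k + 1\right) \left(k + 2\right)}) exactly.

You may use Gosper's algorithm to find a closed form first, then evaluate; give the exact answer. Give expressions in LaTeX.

r(k) = (k + 1)/(k + 3) after simplifying.
Take A(k)=k + 1, B(k)=k + 3, C(k)=1.
Solve (k + 1)·f(k+1) − (k + 2)·f(k) = 1.
Bound: deg f ≤ 1.
Solve for f: f(k) = k (degree 1 ≤ 1).
R(k) = B(k−1)·f(k)/C(k) = k*(k + 2); s_k = R·t_k = -5*k/(k + 1).
Δs = -5/(k**2 + 3*k + 2), as required.
Telescoping: Σ = s_(6) − s_(1) = -30/7 − (-5/2) = -25/14.

Σ = -25/14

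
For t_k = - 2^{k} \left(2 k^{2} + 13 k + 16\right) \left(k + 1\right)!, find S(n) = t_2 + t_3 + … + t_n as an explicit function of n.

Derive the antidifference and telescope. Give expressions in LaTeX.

S(n) = - 2 \cdot 2^{n} n \left(n + 2\right)! - 10 \cdot 2^{n} \left(n + 2\right)! + 144

Ratio r(k) = 2*(2*k**3 + 21*k**2 + 65*k + 62)/(2*k**2 + 13*k + 16).
So A=2*k + 4 and B=1, with C=k**2 + 13*k/2 + 8.
Key eq: (2*k + 4)·f(k+1) = (1)·f(k) + (k**2 + 13*k/2 + 8).
Degrees (1,0,2) ⇒ d ≤ 1.
Match coefficients ⇒ f(k) = (k + 4)/2.
Get s_k = R·t_k = -2**k*(k + 4)*factorial(k + 1) with R(k) = B(k−1)f(k)/C(k) = (k + 4)/(2*k**2 + 13*k + 16).
s_(k+1) − s_k = -2**k*(2*k**2 + 13*k + 16)*factorial(k + 1) = t_k.
s_(n+1) = -2**(n + 1)*(n + 5)*factorial(n + 2) and s_(2) = -144, so S(n) = -2*2**n*n*factorial(n + 2) - 10*2**n*factorial(n + 2) + 144.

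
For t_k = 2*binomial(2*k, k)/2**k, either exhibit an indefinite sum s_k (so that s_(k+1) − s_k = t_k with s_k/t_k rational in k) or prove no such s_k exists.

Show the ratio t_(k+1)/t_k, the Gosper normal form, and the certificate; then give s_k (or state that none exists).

not Gosper-summable; s_k does not exist

t_(k+1)/t_k = (2*k + 1)/(k + 1).
Normal form (A,B,C) = (2*k + 1, k + 1, 1).
Set up (2*k + 1)·f(k+1) − (k)·f(k) − (1) = 0.
d = -1 from the (1,1,0) case.
deg f ≤ -1 is impossible — no certificate.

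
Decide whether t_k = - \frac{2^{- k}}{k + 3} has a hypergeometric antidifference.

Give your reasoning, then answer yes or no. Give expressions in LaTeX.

Compute t_(k+1)/t_k: get (k + 3)/(2*(k + 4)).
A = k/2 + 3/2, B = k + 4, C = 1.
Key eq: (k/2 + 3/2)·f(k+1) = (k + 3)·f(k) + (1).
Bound: deg f ≤ -1.
Negative degree bound (-1): no f exists, t_k not Gosper-summable.

No — negative degree bound, so no certificate f.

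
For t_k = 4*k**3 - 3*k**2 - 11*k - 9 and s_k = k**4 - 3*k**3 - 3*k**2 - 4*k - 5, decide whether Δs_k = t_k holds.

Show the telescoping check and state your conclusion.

s_(k+1) = k**4 + k**3 - 6*k**2 - 15*k - 14
s_(k+1) − s_k = 4*k**3 - 3*k**2 - 11*k - 9
(s_(k+1) − s_k) − t_k = 0

Valid: the claim telescopes to t_k.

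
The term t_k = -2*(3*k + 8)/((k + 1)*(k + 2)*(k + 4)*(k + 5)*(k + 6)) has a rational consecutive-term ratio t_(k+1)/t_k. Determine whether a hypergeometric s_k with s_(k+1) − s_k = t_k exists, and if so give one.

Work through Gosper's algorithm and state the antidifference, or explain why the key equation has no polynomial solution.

s_k = k*(-k**2 - 10*k - 29)/(10*(k**3 + 10*k**2 + 29*k + 20))

Step 1: r(k) = (k + 1)*(k + 4)*(3*k + 11)/((k + 3)*(k + 7)*(3*k + 8)).
A = k + 1, B = k + 7, C = k**2 + 17*k/3 + 8.
Solve (k + 1)·f(k+1) − (k + 6)·f(k) = k**2 + 17*k/3 + 8.
From deg A=1, deg B=1, deg C=2: d=5.
Match coefficients ⇒ f(k) = k*(k + 2)*(k + 3)*(k**2 + 10*k + 29)/60.
R(k) = B(k−1)·f(k)/C(k) = k*(k + 2)*(k + 6)*(k**2 + 10*k + 29)/(20*(3*k + 8)); s_k = R·t_k = k*(-k**2 - 10*k - 29)/(10*(k**3 + 10*k**2 + 29*k + 20)).
s_(k+1) − s_k = 2*(-3*k - 8)/(k**5 + 18*k**4 + 121*k**3 + 372*k**2 + 508*k + 240) = t_k.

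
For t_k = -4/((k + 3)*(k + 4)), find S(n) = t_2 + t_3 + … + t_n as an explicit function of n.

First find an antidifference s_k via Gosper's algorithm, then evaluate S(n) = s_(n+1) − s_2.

r(k) = (k + 3)/(k + 5) after simplifying.
A = k + 3, B = k + 5, C = 1.
Solve (k + 3)·f(k+1) − (k + 4)·f(k) = 1.
d = 1 from the (1,1,0) case.
Coefficient equations give f(k) = k/3.
R(k) = B(k−1)·f(k)/C(k) = k*(k + 4)/3; s_k = R·t_k = -4*k/(3*k + 9).
Δs = -4/(k**2 + 7*k + 12), as required.
s_(n+1) = 4*(-n - 1)/(3*(n + 4)) and s_(2) = -8/15, so S(n) = 4*(1 - n)/(5*(n + 4)).

S(n) = 4*(1 - n)/(5*(n + 4))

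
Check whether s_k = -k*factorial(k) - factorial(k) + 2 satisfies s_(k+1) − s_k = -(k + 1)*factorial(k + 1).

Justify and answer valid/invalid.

s_(k+1) = -k**2*factorial(k) - 3*k*factorial(k) - 2*factorial(k) + 2
s_(k+1) − s_k = -(k + 1)*factorial(k + 1)
(s_(k+1) − s_k) − t_k = 0

Valid — Δs_k = t_k.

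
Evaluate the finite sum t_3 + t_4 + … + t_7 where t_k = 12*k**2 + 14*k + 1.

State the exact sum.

Compute t_(k+1)/t_k: get (12*k**2 + 38*k + 27)/(12*k**2 + 14*k + 1).
Take A(k)=1, B(k)=1, C(k)=k**2 + 7*k/6 + 1/12.
Key eq: (1)·f(k+1) = (1)·f(k) + (k**2 + 7*k/6 + 1/12).
From deg A=0, deg B=0, deg C=2: d=3.
Solving with deg f ≤ 3: f(k) = k*(4*k**2 + k - 4)/12.
Then R = B(k−1)f/C = k*(4*k**2 + k - 4)/(12*k**2 + 14*k + 1), so s_k = R(k)·t_k = k*(4*k**2 + k - 4).
Check: Δs_k = 12*k**2 + 14*k + 1. ✓
Sum = s_(8) − s_(3); s_(8) = 2080, s_(3) = 105 ⇒ 1975.

Σ = 1975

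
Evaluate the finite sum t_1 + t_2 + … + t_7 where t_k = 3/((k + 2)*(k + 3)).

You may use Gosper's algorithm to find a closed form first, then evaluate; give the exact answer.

Compute t_(k+1)/t_k: get (k + 2)/(k + 4).
Normal form (A,B,C) = (k + 2, k + 4, 1).
Need (k + 2)·f(k+1) − (k + 3)·f(k) = 1.
d = 1 from the (1,1,0) case.
Match coefficients ⇒ f(k) = k/2.
Then R = B(k−1)f/C = k*(k + 3)/2, so s_k = R(k)·t_k = 3*k/(2*(k + 2)).
Δs = 3/(k**2 + 5*k + 6), as required.
Evaluate s at k=8 and k=1: 6/5 and 1/2; difference 7/10.

Σ = 7/10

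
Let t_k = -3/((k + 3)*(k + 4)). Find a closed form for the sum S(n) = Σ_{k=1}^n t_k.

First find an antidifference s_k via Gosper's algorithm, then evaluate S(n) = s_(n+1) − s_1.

Step 1: r(k) = (k + 3)/(k + 5).
So A=k + 3 and B=k + 5, with C=1.
Need (k + 3)·f(k+1) − (k + 4)·f(k) = 1.
d = 1 from the (1,1,0) case.
A polynomial solution: f(k) = k/3.
Get s_k = R·t_k = -k/(k + 3) with R(k) = B(k−1)f(k)/C(k) = k*(k + 4)/3.
Δs = -3/(k**2 + 7*k + 12), as required.
s_(n+1) = (-n - 1)/(n + 4) and s_(1) = -1/4, so S(n) = -3*n/(4*n + 16).

S(n) = -3*n/(4*n + 16)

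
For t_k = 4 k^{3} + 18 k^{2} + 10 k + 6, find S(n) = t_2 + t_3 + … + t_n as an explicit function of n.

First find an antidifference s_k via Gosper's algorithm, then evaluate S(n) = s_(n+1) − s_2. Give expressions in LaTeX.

S(n) = n^{4} + 8 n^{3} + 15 n^{2} + 14 n - 38

r(k) = (2*k**3 + 15*k**2 + 29*k + 19)/(2*k**3 + 9*k**2 + 5*k + 3) after simplifying.
Take A(k)=1, B(k)=1, C(k)=k**3 + 9*k**2/2 + 5*k/2 + 3/2.
Key eq: (1)·f(k+1) = (1)·f(k) + (k**3 + 9*k**2/2 + 5*k/2 + 3/2).
Degrees (0,0,3) ⇒ d ≤ 4.
Solving with deg f ≤ 4: f(k) = k*(k**3 + 4*k**2 - 3*k + 4)/4.
So s_k = (B(k−1)f/C)·t_k = (k*(k**3 + 4*k**2 - 3*k + 4)/(2*(2*k**3 + 9*k**2 + 5*k + 3)))·t_k = k*(k**3 + 4*k**2 - 3*k + 4).
Check: Δs_k = 4*k**3 + 18*k**2 + 10*k + 6. ✓
Telescope: S(n) = s_(n+1) − s_(2) = n**4 + 8*n**3 + 15*n**2 + 14*n + 6 − (44) = n**4 + 8*n**3 + 15*n**2 + 14*n - 38.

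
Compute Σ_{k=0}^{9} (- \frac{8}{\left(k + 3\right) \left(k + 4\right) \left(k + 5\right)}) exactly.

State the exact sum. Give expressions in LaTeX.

Σ = -85/273

Step 1: r(k) = (k + 3)/(k + 6).
Normal form (A,B,C) = (k + 3, k + 6, 1).
Key eq: (k + 3)·f(k+1) = (k + 5)·f(k) + (1).
d = 2 from the (1,1,0) case.
Solving with deg f ≤ 2: f(k) = k*(k + 7)/24.
So s_k = (B(k−1)f/C)·t_k = (k*(k + 5)*(k + 7)/24)·t_k = k*(-k - 7)/(3*(k + 3)*(k + 4)).
s_(k+1) − s_k = -8/(k**3 + 12*k**2 + 47*k + 60) = t_k.
Σ_(k=0)^(9) t_k = s_(10) − s_(0) = -85/273 − (0) = -85/273.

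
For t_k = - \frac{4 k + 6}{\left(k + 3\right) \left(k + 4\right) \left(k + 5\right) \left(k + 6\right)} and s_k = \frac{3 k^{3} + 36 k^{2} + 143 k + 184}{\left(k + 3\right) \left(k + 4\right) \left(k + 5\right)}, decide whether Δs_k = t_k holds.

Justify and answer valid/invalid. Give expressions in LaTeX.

s_(k+1) = (143*k + 3*(k + 1)**3 + 36*(k + 1)**2 + 327)/((k + 4)*(k + 5)*(k + 6))
s_(k+1) − s_k = 2*(-2*k - 3)/(k**4 + 18*k**3 + 119*k**2 + 342*k + 360)
(s_(k+1) − s_k) − t_k = 0

Valid — Δs_k = t_k.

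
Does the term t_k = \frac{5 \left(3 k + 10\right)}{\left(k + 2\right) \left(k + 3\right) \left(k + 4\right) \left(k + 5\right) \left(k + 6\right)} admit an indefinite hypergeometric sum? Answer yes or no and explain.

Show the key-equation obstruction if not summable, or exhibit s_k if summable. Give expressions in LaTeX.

r(k) = (k + 2)*(3*k + 13)/((k + 7)*(3*k + 10)) after simplifying.
Gosper form: A/B · C(k+1)/C(k) with A=k + 2, B=k + 7, C=k + 10/3.
Need (k + 2)·f(k+1) − (k + 6)·f(k) = k + 10/3.
From deg A=1, deg B=1, deg C=1: d=4.
Coefficient equations give f(k) = k*(k + 3)*(k**2 + 11*k + 38)/120.
R(k) = B(k−1)·f(k)/C(k) = k*(k + 3)*(k + 6)*(k**2 + 11*k + 38)/(40*(3*k + 10)); s_k = R·t_k = k*(k**2 + 11*k + 38)/(8*(k**3 + 11*k**2 + 38*k + 40)).
s_(k+1) − s_k = 5*(3*k + 10)/(k**5 + 20*k**4 + 155*k**3 + 580*k**2 + 1044*k + 720) = t_k.

Yes. s_k = \frac{k \left(k^{2} + 11 k + 38\right)}{8 \left(k^{3} + 11 k^{2} + 38 k + 40\right)}.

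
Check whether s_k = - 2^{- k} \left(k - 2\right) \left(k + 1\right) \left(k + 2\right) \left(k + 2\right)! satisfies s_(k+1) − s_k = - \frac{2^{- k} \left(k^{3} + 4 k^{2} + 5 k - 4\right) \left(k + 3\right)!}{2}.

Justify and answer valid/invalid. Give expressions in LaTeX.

Invalid: residual 2^{- k} \left(k^{3} + 3 k^{2} + 3 k - 1\right) \left(k + 2\right)! ≠ 0.

s_(k+1) = -(k - 1)*(k + 2)*(k + 3)*factorial(k + 3)/(2*2**k)
s_(k+1) − s_k = -(k + 2)*(k**3 + 3*k**2 + 5*k - 5)*factorial(k + 2)/(2*2**k)
(s_(k+1) − s_k) − t_k = (k**3 + 3*k**2 + 3*k - 1)*factorial(k + 2)/2**k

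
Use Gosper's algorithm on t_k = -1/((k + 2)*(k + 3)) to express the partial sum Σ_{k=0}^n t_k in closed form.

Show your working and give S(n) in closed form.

t_(k+1)/t_k = (k + 2)/(k + 4).
Gosper form: A/B · C(k+1)/C(k) with A=k + 2, B=k + 4, C=1.
Key eq: (k + 2)·f(k+1) = (k + 3)·f(k) + (1).
d = 1 from the (1,1,0) case.
Coefficient equations give f(k) = k/2.
Certificate R = B(k−1)f/C = k*(k + 3)/2 gives s_k = -k/(2*k + 4).
Check: Δs_k = -1/(k**2 + 5*k + 6). ✓
Telescope: S(n) = s_(n+1) − s_(0) = (-n - 1)/(2*(n + 3)) − (0) = (-n - 1)/(2*(n + 3)).

S(n) = (-n - 1)/(2*(n + 3))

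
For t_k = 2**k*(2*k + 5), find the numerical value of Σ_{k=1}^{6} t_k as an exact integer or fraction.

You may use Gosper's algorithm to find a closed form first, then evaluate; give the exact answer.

Σ = 1914

Compute t_(k+1)/t_k: get 2*(2*k + 7)/(2*k + 5).
A = 2, B = 1, C = k + 5/2.
Solve (2)·f(k+1) − (1)·f(k) = k + 5/2.
From deg A=0, deg B=0, deg C=1: d=1.
A polynomial solution: f(k) = (2*k + 1)/2.
Then R = B(k−1)f/C = (2*k + 1)/(2*k + 5), so s_k = R(k)·t_k = 2**k*(2*k + 1).
Check: Δs_k = 2**k*(2*k + 5). ✓
Evaluate s at k=7 and k=1: 1920 and 6; difference 1914.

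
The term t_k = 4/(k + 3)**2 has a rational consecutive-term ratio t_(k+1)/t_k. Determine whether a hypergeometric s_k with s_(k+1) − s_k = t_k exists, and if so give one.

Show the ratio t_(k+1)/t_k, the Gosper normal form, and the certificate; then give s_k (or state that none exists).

The ratio is (k + 3)**2/(k + 4)**2.
Normal form (A,B,C) = (k**2 + 6*k + 9, k**2 + 8*k + 16, 1).
f must satisfy (k**2 + 6*k + 9)·f(k+1) − (k**2 + 6*k + 9)·f(k) = 1.
Degrees (2,2,0) ⇒ d ≤ 0.
f = c0 ⇒ A·f(k+1) − B(k−1)·f(k) − C = -1. The system {-1 = 0} is inconsistent; no antidifference.

none — t_k is not Gosper-summable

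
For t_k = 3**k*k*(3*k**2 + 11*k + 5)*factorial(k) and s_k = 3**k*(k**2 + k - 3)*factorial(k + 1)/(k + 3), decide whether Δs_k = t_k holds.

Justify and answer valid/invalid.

s_(k+1) = 3**(k + 1)*(k**2 + 3*k - 1)*factorial(k + 2)/(k + 4)
s_(k+1) − s_k = 3**k*(3*k**4 + 23*k**3 + 55*k**2 + 38*k - 6)*factorial(k + 1)/((k + 3)*(k + 4))
(s_(k+1) − s_k) − t_k = -2*3**k*(3*k**4 + 20*k**3 + 37*k**2 + 14*k + 3)*factorial(k)/((k + 3)*(k + 4))

Invalid: residual -2*3**k*(3*k**4 + 20*k**3 + 37*k**2 + 14*k + 3)*factorial(k)/((k + 3)*(k + 4)) ≠ 0.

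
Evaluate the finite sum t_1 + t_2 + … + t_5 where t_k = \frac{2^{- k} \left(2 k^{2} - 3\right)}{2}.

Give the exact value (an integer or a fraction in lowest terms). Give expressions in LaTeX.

Σ = 189/64

Step 1: r(k) = (2*(k + 1)**2 - 3)/(2*(2*k**2 - 3)).
Factor: A=1/2; B=1; C=k**2 - 3/2.
Need (1/2)·f(k+1) − (1)·f(k) = k**2 - 3/2.
From deg A=0, deg B=0, deg C=2: d=2.
Solve for f: f(k) = -2*k**2 - 4*k - 3 (degree 2 ≤ 2).
Then R = B(k−1)f/C = -2*(2*k**2 + 4*k + 3)/(2*k**2 - 3), so s_k = R(k)·t_k = (-2*k**2 - 4*k - 3)/2**k.
s_(k+1) − s_k = (2*k**2 - 3)/(2*2**k) = t_k.
Σ_(k=1)^(5) t_k = s_(6) − s_(1) = -99/64 − (-9/2) = 189/64.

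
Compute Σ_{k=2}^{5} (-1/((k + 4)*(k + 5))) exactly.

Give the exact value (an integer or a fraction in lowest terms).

Step 1: r(k) = (k + 4)/(k + 6).
Normal form (A,B,C) = (k + 4, k + 6, 1).
Set up (k + 4)·f(k+1) − (k + 5)·f(k) − (1) = 0.
Degrees (1,1,0) ⇒ d ≤ 1.
Solving with deg f ≤ 1: f(k) = k/4.
Then R = B(k−1)f/C = k*(k + 5)/4, so s_k = R(k)·t_k = -k/(4*k + 16).
s_(k+1) − s_k = -1/(k**2 + 9*k + 20) = t_k.
Sum = s_(6) − s_(2); s_(6) = -3/20, s_(2) = -1/12 ⇒ -1/15.

Σ = -1/15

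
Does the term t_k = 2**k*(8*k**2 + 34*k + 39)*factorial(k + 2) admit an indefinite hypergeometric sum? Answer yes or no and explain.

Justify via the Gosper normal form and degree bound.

Yes. s_k = 2**k*(4*k + 3)*factorial(k + 2).

r(k) = 2*(8*k**3 + 74*k**2 + 231*k + 243)/(8*k**2 + 34*k + 39) after simplifying.
A = 2*k + 6, B = 1, C = k**2 + 17*k/4 + 39/8.
Key eq: (2*k + 6)·f(k+1) = (1)·f(k) + (k**2 + 17*k/4 + 39/8).
d = 1 from the (1,0,2) case.
Solve for f: f(k) = (4*k + 3)/8 (degree 1 ≤ 1).
So s_k = (B(k−1)f/C)·t_k = ((4*k + 3)/(8*k**2 + 34*k + 39))·t_k = 2**k*(4*k + 3)*factorial(k + 2).
Check: Δs_k = 2**k*(8*k**2 + 34*k + 39)*factorial(k + 2). ✓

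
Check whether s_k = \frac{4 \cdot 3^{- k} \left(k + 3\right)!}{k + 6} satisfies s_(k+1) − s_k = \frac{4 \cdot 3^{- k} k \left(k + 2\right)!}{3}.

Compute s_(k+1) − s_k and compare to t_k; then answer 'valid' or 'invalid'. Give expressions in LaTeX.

Invalid: residual - \frac{4 \cdot 3^{- k} \left(k^{2} + 6 k - 3\right) \left(k + 2\right)!}{\left(k + 6\right) \left(k + 7\right)} ≠ 0.

s_(k+1) = 4*factorial(k + 4)/(3*3**k*(k + 7))
s_(k+1) − s_k = 4*(k**2 + 7*k + 3)*factorial(k + 3)/(3*3**k*(k + 6)*(k + 7))
(s_(k+1) − s_k) − t_k = -4*(k**2 + 6*k - 3)*factorial(k + 2)/(3**k*(k + 6)*(k + 7))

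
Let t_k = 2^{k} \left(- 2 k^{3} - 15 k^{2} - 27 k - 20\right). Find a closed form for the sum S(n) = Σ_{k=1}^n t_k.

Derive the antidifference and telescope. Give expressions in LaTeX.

t_(k+1)/t_k = 2*(2*k**3 + 21*k**2 + 63*k + 64)/(2*k**3 + 15*k**2 + 27*k + 20).
So A=2 and B=1, with C=k**3 + 15*k**2/2 + 27*k/2 + 10.
Key eq: (2)·f(k+1) = (1)·f(k) + (k**3 + 15*k**2/2 + 27*k/2 + 10).
d = 3 from the (0,0,3) case.
Solve for f: f(k) = (2*k**3 + 3*k**2 + 3*k + 4)/2 (degree 3 ≤ 3).
Get s_k = R·t_k = 2**k*(-2*k**3 - 3*k**2 - 3*k - 4) with R(k) = B(k−1)f(k)/C(k) = (2*k**3 + 3*k**2 + 3*k + 4)/(2*k**3 + 15*k**2 + 27*k + 20).
Check: Δs_k = 2**k*(-2*k**3 - 15*k**2 - 27*k - 20). ✓
Telescope: S(n) = s_(n+1) − s_(1) = 2**(n + 1)*(-2*n**3 - 9*n**2 - 15*n - 12) − (-24) = -4*2**n*n**3 - 18*2**n*n**2 - 30*2**n*n - 24*2**n + 24.

S(n) = - 4 \cdot 2^{n} n^{3} - 18 \cdot 2^{n} n^{2} - 30 \cdot 2^{n} n - 24 \cdot 2^{n} + 24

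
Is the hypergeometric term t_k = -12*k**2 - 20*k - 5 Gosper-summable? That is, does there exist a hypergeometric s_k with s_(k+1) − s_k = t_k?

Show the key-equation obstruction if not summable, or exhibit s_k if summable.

Yes. s_k = k*(-4*k**2 - 4*k + 3).

Compute t_(k+1)/t_k: get (12*k**2 + 44*k + 37)/(12*k**2 + 20*k + 5).
A = 1, B = 1, C = k**2 + 5*k/3 + 5/12.
Need (1)·f(k+1) − (1)·f(k) = k**2 + 5*k/3 + 5/12.
Degrees (0,0,2) ⇒ d ≤ 3.
Solve for f: f(k) = k*(2*k - 1)*(2*k + 3)/12 (degree 3 ≤ 3).
Then R = B(k−1)f/C = k*(2*k - 1)*(2*k + 3)/(12*k**2 + 20*k + 5), so s_k = R(k)·t_k = k*(-4*k**2 - 4*k + 3).
Verify: -12*k**2 - 20*k - 5 matches t_k.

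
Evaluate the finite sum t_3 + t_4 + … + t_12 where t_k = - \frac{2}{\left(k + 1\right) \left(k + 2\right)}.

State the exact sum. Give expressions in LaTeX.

Σ = -5/14

Compute t_(k+1)/t_k: get (k + 1)/(k + 3).
Take A(k)=k + 1, B(k)=k + 3, C(k)=1.
Solve (k + 1)·f(k+1) − (k + 2)·f(k) = 1.
From deg A=1, deg B=1, deg C=0: d=1.
Coefficient equations give f(k) = k.
So s_k = (B(k−1)f/C)·t_k = (k*(k + 2))·t_k = -2*k/(k + 1).
Check: Δs_k = -2/(k**2 + 3*k + 2). ✓
Evaluate s at k=13 and k=3: -13/7 and -3/2; difference -5/14.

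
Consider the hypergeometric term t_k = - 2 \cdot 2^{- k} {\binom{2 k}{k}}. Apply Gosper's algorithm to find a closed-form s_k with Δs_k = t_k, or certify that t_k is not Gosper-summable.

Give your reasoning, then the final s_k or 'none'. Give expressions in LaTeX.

no hypergeometric antidifference exists

Compute t_(k+1)/t_k: get (2*k + 1)/(k + 1).
Gosper form: A/B · C(k+1)/C(k) with A=2*k + 1, B=k + 1, C=1.
Key eq: (2*k + 1)·f(k+1) = (k)·f(k) + (1).
From deg A=1, deg B=1, deg C=0: d=-1.
Bound -1 < 0, so the key equation has no polynomial solution.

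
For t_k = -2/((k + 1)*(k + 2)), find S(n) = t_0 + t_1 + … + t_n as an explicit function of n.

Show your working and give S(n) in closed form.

S(n) = 2*(-n - 1)/(n + 2)

The ratio is (k + 1)/(k + 3).
A = k + 1, B = k + 3, C = 1.
Set up (k + 1)·f(k+1) − (k + 2)·f(k) − (1) = 0.
Degrees (1,1,0) ⇒ d ≤ 1.
Solving with deg f ≤ 1: f(k) = k.
Certificate R = B(k−1)f/C = k*(k + 2) gives s_k = -2*k/(k + 1).
s_(k+1) − s_k = -2/(k**2 + 3*k + 2) = t_k.
Evaluate: s_(n+1) = 2*(-n - 1)/(n + 2); subtract s_(0) = 0 ⇒ S(n) = 2*(-n - 1)/(n + 2).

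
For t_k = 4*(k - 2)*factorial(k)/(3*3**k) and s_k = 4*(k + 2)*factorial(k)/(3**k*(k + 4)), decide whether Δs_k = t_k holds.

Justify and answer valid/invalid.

s_(k+1) = 4*(k + 3)*factorial(k + 1)/(3*3**k*(k + 5))
s_(k+1) − s_k = 4*(k**3 + 5*k**2 - 2*k - 18)*factorial(k)/(3*3**k*(k + 4)*(k + 5))
(s_(k+1) − s_k) − t_k = -8*(k**2 + 2*k - 11)*factorial(k)/(3*3**k*(k + 4)*(k + 5))

Invalid: residual -8*(k**2 + 2*k - 11)*factorial(k)/(3*3**k*(k + 4)*(k + 5)) ≠ 0.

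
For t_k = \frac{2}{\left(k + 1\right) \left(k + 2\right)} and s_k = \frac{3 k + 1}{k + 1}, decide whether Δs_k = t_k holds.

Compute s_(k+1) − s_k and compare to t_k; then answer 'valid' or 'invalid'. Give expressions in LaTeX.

s_(k+1) = (3*k + 4)/(k + 2)
s_(k+1) − s_k = 2/(k**2 + 3*k + 2)
(s_(k+1) − s_k) − t_k = 0

Valid — Δs_k = t_k.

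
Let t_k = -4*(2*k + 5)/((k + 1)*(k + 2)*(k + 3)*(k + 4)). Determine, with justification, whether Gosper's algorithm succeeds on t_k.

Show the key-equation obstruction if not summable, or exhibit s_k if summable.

Yes. s_k = 4*k*(-k - 4)/(3*(k**2 + 4*k + 3)).

Compute t_(k+1)/t_k: get (k + 1)*(2*k + 7)/((k + 5)*(2*k + 5)).
So A=k + 1 and B=k + 5, with C=k + 5/2.
Need (k + 1)·f(k+1) − (k + 4)·f(k) = k + 5/2.
Bound: deg f ≤ 3.
Match coefficients ⇒ f(k) = k*(k + 2)*(k + 4)/6.
Get s_k = R·t_k = 4*k*(-k - 4)/(3*(k**2 + 4*k + 3)) with R(k) = B(k−1)f(k)/C(k) = k*(k + 2)*(k + 4)**2/(3*(2*k + 5)).
Δs = 4*(-2*k - 5)/(k**4 + 10*k**3 + 35*k**2 + 50*k + 24), as required.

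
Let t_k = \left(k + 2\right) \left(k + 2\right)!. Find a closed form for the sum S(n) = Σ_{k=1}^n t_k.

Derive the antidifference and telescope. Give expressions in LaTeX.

Ratio r(k) = (k + 3)**2/(k + 2).
A = k + 3, B = 1, C = k + 2.
Set up (k + 3)·f(k+1) − (1)·f(k) − (k + 2) = 0.
Degrees (1,0,1) ⇒ d ≤ 0.
Solve for f: f(k) = 1 (degree 0 ≤ 0).
Certificate R = B(k−1)f/C = 1/(k + 2) gives s_k = factorial(k + 2).
Δs = (k + 2)*factorial(k + 2), as required.
Σ_(k=1)^n t_k = s_(n+1) − s_(1) = (factorial(n + 3)) − (6), i.e. factorial(n + 3) - 6.

S(n) = \left(n + 3\right)! - 6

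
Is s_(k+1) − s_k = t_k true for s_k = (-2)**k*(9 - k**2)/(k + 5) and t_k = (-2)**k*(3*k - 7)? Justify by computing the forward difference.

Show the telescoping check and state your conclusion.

s_(k+1) = (-2)**(k + 1)*(9 - (k + 1)**2)/(k + 6)
s_(k+1) − s_k = (-2)**k*(3*k**3 + 20*k**2 - 5*k - 134)/(k**2 + 11*k + 30)
(s_(k+1) − s_k) − t_k = (-2)**(k + 1)*(3*k**2 + 9*k - 38)/(k**2 + 11*k + 30)

Invalid: residual (-2)**(k + 1)*(3*k**2 + 9*k - 38)/(k**2 + 11*k + 30) ≠ 0.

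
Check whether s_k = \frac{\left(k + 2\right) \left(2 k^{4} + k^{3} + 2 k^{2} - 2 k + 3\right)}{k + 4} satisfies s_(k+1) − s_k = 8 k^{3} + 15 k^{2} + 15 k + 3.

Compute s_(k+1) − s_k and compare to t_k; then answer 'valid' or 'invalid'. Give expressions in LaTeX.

Invalid: residual \frac{2 \left(- 6 k^{4} - 46 k^{3} - 73 k^{2} - 65 k - 9\right)}{k^{2} + 9 k + 20} ≠ 0.

s_(k+1) = (2*k**5 + 15*k**4 + 44*k**3 + 64*k**2 + 45*k + 18)/(k + 5)
s_(k+1) − s_k = (8*k**5 + 75*k**4 + 218*k**3 + 292*k**2 + 197*k + 42)/(k**2 + 9*k + 20)
(s_(k+1) − s_k) − t_k = 2*(-6*k**4 - 46*k**3 - 73*k**2 - 65*k - 9)/(k**2 + 9*k + 20)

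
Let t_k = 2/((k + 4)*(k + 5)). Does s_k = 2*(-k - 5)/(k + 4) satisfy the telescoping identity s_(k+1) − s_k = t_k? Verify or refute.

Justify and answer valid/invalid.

valid (s_(k+1) − s_k reduces to t_k)

s_(k+1) = 2*(-k - 6)/(k + 5)
s_(k+1) − s_k = 2/(k**2 + 9*k + 20)
(s_(k+1) − s_k) − t_k = 0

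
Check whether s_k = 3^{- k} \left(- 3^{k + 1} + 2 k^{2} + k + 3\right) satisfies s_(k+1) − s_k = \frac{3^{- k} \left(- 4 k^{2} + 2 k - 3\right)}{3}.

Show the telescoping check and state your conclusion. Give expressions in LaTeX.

Valid: the claim telescopes to t_k.

s_(k+1) = (-9*3**k + k + 2*(k + 1)**2 + 4)/(3*3**k)
s_(k+1) − s_k = (-4*k**2 + 2*k - 3)/(3*3**k)
(s_(k+1) − s_k) − t_k = 0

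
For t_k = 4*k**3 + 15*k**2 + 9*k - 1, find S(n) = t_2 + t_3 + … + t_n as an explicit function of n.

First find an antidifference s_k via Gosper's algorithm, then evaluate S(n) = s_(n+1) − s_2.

The ratio is (4*k**3 + 27*k**2 + 51*k + 27)/(4*k**3 + 15*k**2 + 9*k - 1).
Factor: A=1; B=1; C=k**3 + 15*k**2/4 + 9*k/4 - 1/4.
Set up (1)·f(k+1) − (1)·f(k) − (k**3 + 15*k**2/4 + 9*k/4 - 1/4) = 0.
Degrees (0,0,3) ⇒ d ≤ 4.
Solving with deg f ≤ 4: f(k) = k*(k**3 + 3*k**2 - 2*k - 3)/4.
So s_k = (B(k−1)f/C)·t_k = (k*(k**3 + 3*k**2 - 2*k - 3)/(4*k**3 + 15*k**2 + 9*k - 1))·t_k = k*(k**3 + 3*k**2 - 2*k - 3).
Check: Δs_k = 4*k**3 + 15*k**2 + 9*k - 1. ✓
Telescope: S(n) = s_(n+1) − s_(2) = n**4 + 7*n**3 + 13*n**2 + 6*n - 1 − (26) = n**4 + 7*n**3 + 13*n**2 + 6*n - 27.

S(n) = n**4 + 7*n**3 + 13*n**2 + 6*n - 27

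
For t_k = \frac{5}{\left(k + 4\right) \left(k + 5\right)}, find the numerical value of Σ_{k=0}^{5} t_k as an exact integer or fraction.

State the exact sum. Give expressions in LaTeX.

Compute t_(k+1)/t_k: get (k + 4)/(k + 6).
A = k + 4, B = k + 6, C = 1.
Solve (k + 4)·f(k+1) − (k + 5)·f(k) = 1.
Degrees (1,1,0) ⇒ d ≤ 1.
Coefficient equations give f(k) = k/4.
Get s_k = R·t_k = 5*k/(4*(k + 4)) with R(k) = B(k−1)f(k)/C(k) = k*(k + 5)/4.
Verify: 5/(k**2 + 9*k + 20) matches t_k.
Evaluate s at k=6 and k=0: 3/4 and 0; difference 3/4.

Σ = 3/4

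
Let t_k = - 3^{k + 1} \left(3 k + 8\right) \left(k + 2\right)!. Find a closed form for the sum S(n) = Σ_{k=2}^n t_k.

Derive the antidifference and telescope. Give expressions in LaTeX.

S(n) = - 9 \cdot 3^{n} \left(n + 3\right)! + 648

r(k) = 3*(k + 3)*(3*k + 11)/(3*k + 8) after simplifying.
Factor: A=3*k + 9; B=1; C=k + 8/3.
Key eq: (3*k + 9)·f(k+1) = (1)·f(k) + (k + 8/3).
Degrees (1,0,1) ⇒ d ≤ 0.
A polynomial solution: f(k) = 1/3.
R(k) = B(k−1)·f(k)/C(k) = 1/(3*k + 8); s_k = R·t_k = -3**(k + 1)*factorial(k + 2).
Δs = -3**(k + 1)*(3*k + 8)*factorial(k + 2), as required.
s_(n+1) = -3**(n + 2)*factorial(n + 3) and s_(2) = -648, so S(n) = -9*3**n*factorial(n + 3) + 648.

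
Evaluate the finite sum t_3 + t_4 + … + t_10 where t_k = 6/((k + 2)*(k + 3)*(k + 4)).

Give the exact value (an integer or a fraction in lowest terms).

Σ = 38/455

Ratio r(k) = (k + 2)/(k + 5).
Gosper form: A/B · C(k+1)/C(k) with A=k + 2, B=k + 5, C=1.
Need (k + 2)·f(k+1) − (k + 4)·f(k) = 1.
deg f ≤ 2 (via 1,1,0).
Coefficient equations give f(k) = k*(k + 5)/12.
So s_k = (B(k−1)f/C)·t_k = (k*(k + 4)*(k + 5)/12)·t_k = k*(k + 5)/(2*(k + 2)*(k + 3)).
Check: Δs_k = 6/(k**3 + 9*k**2 + 26*k + 24). ✓
Evaluate s at k=11 and k=3: 44/91 and 2/5; difference 38/455.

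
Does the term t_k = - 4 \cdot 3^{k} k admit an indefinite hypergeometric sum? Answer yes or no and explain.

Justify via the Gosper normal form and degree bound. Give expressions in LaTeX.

Yes. s_k = 3^{k} \left(3 - 2 k\right).

Step 1: r(k) = 3 + 3/k.
So A=3 and B=1, with C=k.
Key eq: (3)·f(k+1) = (1)·f(k) + (k).
Bound: deg f ≤ 1.
Solving with deg f ≤ 1: f(k) = (2*k - 3)/4.
So s_k = (B(k−1)f/C)·t_k = ((2*k - 3)/(4*k))·t_k = 3**k*(3 - 2*k).
Δs = -4*3**k*k, as required.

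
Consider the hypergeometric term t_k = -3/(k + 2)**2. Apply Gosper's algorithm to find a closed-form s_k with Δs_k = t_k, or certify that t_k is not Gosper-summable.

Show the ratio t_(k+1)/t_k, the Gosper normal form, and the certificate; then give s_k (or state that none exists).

t_(k+1)/t_k = (k + 2)**2/(k + 3)**2.
So A=k**2 + 4*k + 4 and B=k**2 + 6*k + 9, with C=1.
Set up (k**2 + 4*k + 4)·f(k+1) − (k**2 + 4*k + 4)·f(k) − (1) = 0.
From deg A=2, deg B=2, deg C=0: d=0.
Generic f = c0 gives residual -1; -1 = 0 cannot hold, so t_k is not Gosper-summable.

not Gosper-summable; s_k does not exist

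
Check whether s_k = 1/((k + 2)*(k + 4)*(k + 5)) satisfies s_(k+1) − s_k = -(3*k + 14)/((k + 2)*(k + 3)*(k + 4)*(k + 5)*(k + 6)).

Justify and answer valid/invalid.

Invalid: residual 4/(k**5 + 20*k**4 + 155*k**3 + 580*k**2 + 1044*k + 720) ≠ 0.

s_(k+1) = 1/((k + 3)*(k + 5)*(k + 6))
s_(k+1) − s_k = ((k + 2)*(k + 4) - (k + 3)*(k + 6))/((k + 2)*(k + 3)*(k + 4)*(k + 5)*(k + 6))
(s_(k+1) − s_k) − t_k = 4/(k**5 + 20*k**4 + 155*k**3 + 580*k**2 + 1044*k + 720)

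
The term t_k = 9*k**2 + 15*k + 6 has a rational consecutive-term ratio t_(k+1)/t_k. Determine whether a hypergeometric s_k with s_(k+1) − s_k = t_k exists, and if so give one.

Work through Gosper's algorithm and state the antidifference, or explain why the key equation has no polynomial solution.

s_k = 3*k**2*(k + 1)

r(k) = (3*k**2 + 11*k + 10)/(3*k**2 + 5*k + 2) after simplifying.
Normal form (A,B,C) = (1, 1, k**2 + 5*k/3 + 2/3).
f must satisfy (1)·f(k+1) − (1)·f(k) = k**2 + 5*k/3 + 2/3.
Degrees (0,0,2) ⇒ d ≤ 3.
Solving with deg f ≤ 3: f(k) = k**2*(k + 1)/3.
R(k) = B(k−1)·f(k)/C(k) = k**2/(3*k + 2); s_k = R·t_k = 3*k**2*(k + 1).
Check: Δs_k = 9*k**2 + 15*k + 6. ✓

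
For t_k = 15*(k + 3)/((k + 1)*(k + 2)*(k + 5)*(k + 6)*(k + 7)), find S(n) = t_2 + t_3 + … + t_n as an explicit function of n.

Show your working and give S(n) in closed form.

Ratio r(k) = (k + 1)*(k + 4)*(k + 5)/((k + 3)**2*(k + 8)).
So A=k + 1 and B=k + 8, with C=k**3 + 10*k**2 + 33*k + 36.
Solve (k + 1)·f(k+1) − (k + 7)·f(k) = k**3 + 10*k**2 + 33*k + 36.
Degrees (1,1,3) ⇒ d ≤ 6.
Coefficient equations give f(k) = k*(k + 2)*(k + 3)*(k + 4)*(k**2 + 12*k + 41)/90.
So s_k = (B(k−1)f/C)·t_k = (k*(k + 2)*(k + 7)*(k**2 + 12*k + 41)/(90*(k + 3)))·t_k = k*(k**2 + 12*k + 41)/(6*(k**3 + 12*k**2 + 41*k + 30)).
s_(k+1) − s_k = 15*(k + 3)/(k**5 + 21*k**4 + 163*k**3 + 567*k**2 + 844*k + 420) = t_k.
Telescope: S(n) = s_(n+1) − s_(2) = (n**3 + 15*n**2 + 68*n + 54)/(6*(n**3 + 15*n**2 + 68*n + 84)) − (23/168) = 5*(n**3 + 15*n**2 + 68*n - 84)/(168*(n**3 + 15*n**2 + 68*n + 84)).

S(n) = 5*(n**3 + 15*n**2 + 68*n - 84)/(168*(n**3 + 15*n**2 + 68*n + 84))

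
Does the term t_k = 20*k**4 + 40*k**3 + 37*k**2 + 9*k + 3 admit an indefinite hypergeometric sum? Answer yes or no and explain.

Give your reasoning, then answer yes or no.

r(k) = (20*k**4 + 120*k**3 + 277*k**2 + 283*k + 109)/(20*k**4 + 40*k**3 + 37*k**2 + 9*k + 3) after simplifying.
A = 1, B = 1, C = k**4 + 2*k**3 + 37*k**2/20 + 9*k/20 + 3/20.
Need (1)·f(k+1) − (1)·f(k) = k**4 + 2*k**3 + 37*k**2/20 + 9*k/20 + 3/20.
Bound: deg f ≤ 5.
Solve for f: f(k) = k*(4*k**4 - k**2 - 4*k + 4)/20 (degree 5 ≤ 5).
Certificate R = B(k−1)f/C = k*(4*k**4 - k**2 - 4*k + 4)/(20*k**4 + 40*k**3 + 37*k**2 + 9*k + 3) gives s_k = k*(4*k**4 - k**2 - 4*k + 4).
Δs = 20*k**4 + 40*k**3 + 37*k**2 + 9*k + 3, as required.

Yes. s_k = k*(4*k**4 - k**2 - 4*k + 4).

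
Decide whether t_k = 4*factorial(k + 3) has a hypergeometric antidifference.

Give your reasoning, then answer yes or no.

No — t_k has no hypergeometric antidifference.

r(k) = k + 4 after simplifying.
Factor: A=k + 4; B=1; C=1.
Need (k + 4)·f(k+1) − (1)·f(k) = 1.
deg f ≤ -1 (via 1,0,0).
Bound -1 < 0, so the key equation has no polynomial solution.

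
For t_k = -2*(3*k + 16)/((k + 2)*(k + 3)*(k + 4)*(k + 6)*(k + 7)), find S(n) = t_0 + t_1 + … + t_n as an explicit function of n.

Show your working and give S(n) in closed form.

Ratio r(k) = (k + 2)*(k + 6)*(3*k + 19)/((k + 5)*(k + 8)*(3*k + 16)).
Normal form (A,B,C) = (k + 2, k + 8, k**2 + 31*k/3 + 80/3).
Key eq: (k + 2)·f(k+1) = (k + 7)·f(k) + (k**2 + 31*k/3 + 80/3).
Bound: deg f ≤ 5.
Coefficient equations give f(k) = k*(k + 4)*(k + 5)*(k**2 + 11*k + 36)/108.
So s_k = (B(k−1)f/C)·t_k = (k*(k + 4)*(k + 7)*(k**2 + 11*k + 36)/(36*(3*k + 16)))·t_k = k*(-k**2 - 11*k - 36)/(18*(k**3 + 11*k**2 + 36*k + 36)).
Verify: 2*(-3*k - 16)/(k**5 + 22*k**4 + 185*k**3 + 740*k**2 + 1404*k + 1008) matches t_k.
Σ_(k=0)^n t_k = s_(n+1) − s_(0) = ((-n**3 - 14*n**2 - 61*n - 48)/(18*(n**3 + 14*n**2 + 61*n + 84))) − (0), i.e. (-n**3 - 14*n**2 - 61*n - 48)/(18*(n**3 + 14*n**2 + 61*n + 84)).

S(n) = (-n**3 - 14*n**2 - 61*n - 48)/(18*(n**3 + 14*n**2 + 61*n + 84))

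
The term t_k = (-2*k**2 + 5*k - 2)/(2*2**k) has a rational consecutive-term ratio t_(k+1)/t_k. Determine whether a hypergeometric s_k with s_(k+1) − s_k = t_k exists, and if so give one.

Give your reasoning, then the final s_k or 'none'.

s_k = (2*k**2 - k + 3)/2**k

Ratio r(k) = (2*k**2 - k - 1)/(2*(2*k**2 - 5*k + 2)).
Take A(k)=1/2, B(k)=1, C(k)=k**2 - 5*k/2 + 1.
Set up (1/2)·f(k+1) − (1)·f(k) − (k**2 - 5*k/2 + 1) = 0.
Degrees (0,0,2) ⇒ d ≤ 2.
Coefficient equations give f(k) = -2*k**2 + k - 3.
Then R = B(k−1)f/C = -2*(2*k**2 - k + 3)/((k - 2)*(2*k - 1)), so s_k = R(k)·t_k = (2*k**2 - k + 3)/2**k.
s_(k+1) − s_k = (-2*k**2 + 5*k - 2)/(2*2**k) = t_k.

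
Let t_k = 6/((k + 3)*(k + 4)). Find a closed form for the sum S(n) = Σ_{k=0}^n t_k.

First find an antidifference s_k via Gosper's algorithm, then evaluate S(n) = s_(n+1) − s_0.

Step 1: r(k) = (k + 3)/(k + 5).
So A=k + 3 and B=k + 5, with C=1.
Solve (k + 3)·f(k+1) − (k + 4)·f(k) = 1.
Degrees (1,1,0) ⇒ d ≤ 1.
Coefficient equations give f(k) = k/3.
R(k) = B(k−1)·f(k)/C(k) = k*(k + 4)/3; s_k = R·t_k = 2*k/(k + 3).
Check: Δs_k = 6/(k**2 + 7*k + 12). ✓
s_(n+1) = 2*(n + 1)/(n + 4) and s_(0) = 0, so S(n) = 2*(n + 1)/(n + 4).

S(n) = 2*(n + 1)/(n + 4)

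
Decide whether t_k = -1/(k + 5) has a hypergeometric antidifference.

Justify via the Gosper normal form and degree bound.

No. Not Gosper-summable.

Step 1: r(k) = (k + 5)/(k + 6).
Factor: A=k + 5; B=k + 6; C=1.
f must satisfy (k + 5)·f(k+1) − (k + 5)·f(k) = 1.
d = 0 from the (1,1,0) case.
Generic f = c0 gives residual -1; -1 = 0 cannot hold, so t_k is not Gosper-summable.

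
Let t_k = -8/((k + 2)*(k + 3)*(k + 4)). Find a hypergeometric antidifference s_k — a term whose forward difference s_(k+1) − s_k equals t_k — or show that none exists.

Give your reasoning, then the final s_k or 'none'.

s_k = 2*k*(-k - 5)/(3*(k + 2)*(k + 3))

Ratio r(k) = (k + 2)/(k + 5).
Factor: A=k + 2; B=k + 5; C=1.
Solve (k + 2)·f(k+1) − (k + 4)·f(k) = 1.
From deg A=1, deg B=1, deg C=0: d=2.
Match coefficients ⇒ f(k) = k*(k + 5)/12.
R(k) = B(k−1)·f(k)/C(k) = k*(k + 4)*(k + 5)/12; s_k = R·t_k = 2*k*(-k - 5)/(3*(k + 2)*(k + 3)).
Δs = -8/(k**3 + 9*k**2 + 26*k + 24), as required.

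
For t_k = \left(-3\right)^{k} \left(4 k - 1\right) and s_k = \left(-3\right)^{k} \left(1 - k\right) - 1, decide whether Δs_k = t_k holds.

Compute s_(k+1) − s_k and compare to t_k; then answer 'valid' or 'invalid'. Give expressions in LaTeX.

Valid — Δs_k = t_k.

s_(k+1) = 3*(-3)**k*k - 1
s_(k+1) − s_k = (-3)**k*(4*k - 1)
(s_(k+1) − s_k) − t_k = 0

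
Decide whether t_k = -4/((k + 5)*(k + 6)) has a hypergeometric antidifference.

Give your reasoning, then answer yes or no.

Yes. s_k = -4*k/(5*k + 25).

r(k) = (k + 5)/(k + 7) after simplifying.
So A=k + 5 and B=k + 7, with C=1.
f must satisfy (k + 5)·f(k+1) − (k + 6)·f(k) = 1.
Degrees (1,1,0) ⇒ d ≤ 1.
Solve for f: f(k) = k/5 (degree 1 ≤ 1).
So s_k = (B(k−1)f/C)·t_k = (k*(k + 6)/5)·t_k = -4*k/(5*k + 25).
Check: Δs_k = -4/(k**2 + 11*k + 30). ✓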